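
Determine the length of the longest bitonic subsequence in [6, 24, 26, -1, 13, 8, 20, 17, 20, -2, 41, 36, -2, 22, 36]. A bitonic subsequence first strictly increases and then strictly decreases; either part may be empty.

7

One longest bitonic subsequence is 6, 13, 17, 20, 41, 36, 22 (positions 1,5,8,9,11,12,14): it rises to 41 then falls. Length 7 is optimal.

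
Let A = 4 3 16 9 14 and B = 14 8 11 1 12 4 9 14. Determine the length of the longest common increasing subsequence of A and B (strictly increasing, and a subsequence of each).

3

For each value that appears in both, track the longest common increasing run ending there.
The best achievable length is 3; one witness is 4, 9, 14 (A-positions 1,4,5, B-positions 6,7,8).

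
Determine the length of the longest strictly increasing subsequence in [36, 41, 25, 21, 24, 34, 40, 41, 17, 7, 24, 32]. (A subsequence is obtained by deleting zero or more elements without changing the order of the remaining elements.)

5

One longest increasing subsequence is 21, 24, 34, 40, 41 (positions 4,5,6,7,8), of length 5; no longer one exists.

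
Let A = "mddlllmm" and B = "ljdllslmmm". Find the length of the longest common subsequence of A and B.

A longest common subsequence is dlllmm (length 6); the LCS DP confirms no longer common subsequence exists.

6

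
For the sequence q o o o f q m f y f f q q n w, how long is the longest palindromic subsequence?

One longest palindromic subsequence is qqfffqq (positions 1,6,8,10,11,12,13); it reads the same forward and backward, and the interval DP gives dp[1][15] = 7.

7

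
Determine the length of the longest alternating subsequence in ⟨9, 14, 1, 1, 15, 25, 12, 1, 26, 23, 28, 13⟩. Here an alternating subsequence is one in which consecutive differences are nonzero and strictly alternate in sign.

9

Track the best alternating length ending on an up-step vs a down-step at each position: up/down = 1/1, 2/1, 1/3, 1/3, 4/1, 4/1, 4/5, 1/5, 6/1, 6/7, 8/1, 6/9.
The maximum over both is 9; one such subsequence is 9, 14, 1, 15, 12, 26, 23, 28, 13.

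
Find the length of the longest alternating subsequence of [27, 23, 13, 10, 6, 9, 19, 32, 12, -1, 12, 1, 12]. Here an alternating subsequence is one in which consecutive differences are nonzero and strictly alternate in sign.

Track the best alternating length ending on an up-step vs a down-step at each position: up/down = 1/1, 1/2, 1/2, 1/2, 1/2, 3/2, 3/2, 3/1, 3/4, 1/4, 5/4, 5/6, 7/4.
The maximum over both is 7; one such subsequence is 27, 6, 9, -1, 12, 1, 12.

7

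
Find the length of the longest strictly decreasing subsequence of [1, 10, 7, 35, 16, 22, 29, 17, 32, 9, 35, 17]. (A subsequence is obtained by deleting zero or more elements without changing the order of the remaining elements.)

4

One longest decreasing subsequence is 35, 22, 17, 9 (positions 4,6,8,10), of length 4; no longer one exists.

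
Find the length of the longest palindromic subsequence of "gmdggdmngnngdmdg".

Using dp[i][j] = 2 + dp[i+1][j−1] if the ends match, else max(dp[i+1][j], dp[i][j−1]):
dp[1][16] = 11. A witness is gmdgnnngdmg at positions 1,2,3,4,8,10,11,12,13,14,16.

11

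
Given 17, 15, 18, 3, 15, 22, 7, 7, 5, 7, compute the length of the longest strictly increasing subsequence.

One longest increasing subsequence is 17, 18, 22 (positions 1,3,6), of length 3; no longer one exists.

3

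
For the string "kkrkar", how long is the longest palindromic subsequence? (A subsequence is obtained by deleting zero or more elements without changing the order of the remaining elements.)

3

Using dp[i][j] = 2 + dp[i+1][j−1] if the ends match, else max(dp[i+1][j], dp[i][j−1]):
dp[1][6] = 3. A witness is rar at positions 3,5,6.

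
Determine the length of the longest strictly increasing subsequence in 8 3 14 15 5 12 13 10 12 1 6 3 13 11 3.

Let dp[i] be the longest increasing subsequence ending at position i. Then dp = [1, 1, 2, 3, 2, 3, 4, 3, 4, 1, 3, 2, 5, 4, 2].
The maximum is 5; one witness is 3, 5, 10, 12, 13 at positions 2,5,8,9,13.

5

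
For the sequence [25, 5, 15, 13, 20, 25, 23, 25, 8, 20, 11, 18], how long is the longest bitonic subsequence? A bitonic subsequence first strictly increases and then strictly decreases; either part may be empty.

7

One longest bitonic subsequence is 5, 15, 20, 25, 23, 20, 18 (positions 2,3,5,6,7,10,12): it rises to 25 then falls. Length 7 is optimal.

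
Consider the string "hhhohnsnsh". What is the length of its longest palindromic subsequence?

One longest palindromic subsequence is hsnsh (positions 1,7,8,9,10); it reads the same forward and backward, and the interval DP gives dp[1][10] = 5.

5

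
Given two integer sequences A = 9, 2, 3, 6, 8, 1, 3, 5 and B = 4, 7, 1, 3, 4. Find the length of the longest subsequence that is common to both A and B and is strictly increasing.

2

For each value that appears in both, track the longest common increasing run ending there.
The best achievable length is 2; one witness is 1, 3 (A-positions 6,7, B-positions 3,4).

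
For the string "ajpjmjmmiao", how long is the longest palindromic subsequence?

5

Using dp[i][j] = 2 + dp[i+1][j−1] if the ends match, else max(dp[i+1][j], dp[i][j−1]):
dp[1][11] = 5. A witness is ammma at positions 1,5,7,8,10.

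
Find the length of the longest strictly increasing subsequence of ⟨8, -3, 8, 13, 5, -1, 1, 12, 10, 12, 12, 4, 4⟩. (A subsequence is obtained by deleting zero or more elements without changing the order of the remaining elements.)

5

Scanning left to right, the best length ending at each element is: 8→1, -3→1, 8→2, 13→3, 5→2, -1→2, 1→3, 12→4, 10→4, 12→5, 12→5, 4→4, 4→4.
So the longest increasing subsequence has length 5, e.g. -3, -1, 1, 10, 12.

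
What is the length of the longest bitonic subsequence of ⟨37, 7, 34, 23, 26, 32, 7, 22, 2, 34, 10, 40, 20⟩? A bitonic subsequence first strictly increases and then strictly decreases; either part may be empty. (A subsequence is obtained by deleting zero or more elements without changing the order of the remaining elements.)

Let inc[i] be the LIS ending at i and dec[i] the longest strictly decreasing subsequence starting at i. inc = [1, 1, 2, 2, 3, 4, 1, 2, 1, 5, 2, 6, 3], dec = [5, 2, 4, 3, 3, 3, 2, 2, 1, 2, 1, 2, 1].
max_i inc[i]+dec[i]−1 = 7, with one witness 7, 23, 26, 32, 34, 40, 20.

7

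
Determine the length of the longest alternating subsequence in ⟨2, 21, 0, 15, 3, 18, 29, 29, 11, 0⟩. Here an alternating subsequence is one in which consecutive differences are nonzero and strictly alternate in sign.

Track the best alternating length ending on an up-step vs a down-step at each position: up/down = 1/1, 2/1, 1/3, 4/3, 4/5, 6/3, 6/1, 6/1, 6/7, 1/7.
The maximum over both is 7; one such subsequence is 2, 21, 0, 15, 3, 18, 11.

7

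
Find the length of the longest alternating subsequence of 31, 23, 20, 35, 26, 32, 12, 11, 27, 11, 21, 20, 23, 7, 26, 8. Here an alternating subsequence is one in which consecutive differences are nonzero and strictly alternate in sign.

Track the best alternating length ending on an up-step vs a down-step at each position: up/down = 1/1, 1/2, 1/2, 3/1, 3/4, 5/4, 1/6, 1/6, 7/6, 1/8, 9/8, 9/10, 11/8, 1/12, 13/8, 13/14.
The maximum over both is 14; one such subsequence is 31, 23, 35, 26, 32, 12, 27, 11, 21, 20, 23, 7, 26, 8.

14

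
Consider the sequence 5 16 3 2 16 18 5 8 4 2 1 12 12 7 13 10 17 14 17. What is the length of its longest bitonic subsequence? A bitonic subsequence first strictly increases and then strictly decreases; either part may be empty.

7

Let inc[i] be the LIS ending at i and dec[i] the longest strictly decreasing subsequence starting at i. inc = [1, 2, 1, 1, 2, 3, 2, 3, 2, 1, 1, 4, 4, 3, 5, 4, 6, 6, 7], dec = [4, 5, 3, 2, 5, 5, 4, 4, 3, 2, 1, 2, 2, 1, 2, 1, 2, 1, 1].
max_i inc[i]+dec[i]−1 = 7, with one witness 5, 16, 18, 8, 4, 2, 1.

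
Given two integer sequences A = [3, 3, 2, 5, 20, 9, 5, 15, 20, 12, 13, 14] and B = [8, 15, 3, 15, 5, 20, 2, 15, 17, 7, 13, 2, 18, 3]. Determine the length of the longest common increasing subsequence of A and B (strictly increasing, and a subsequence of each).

For each value that appears in both, track the longest common increasing run ending there.
The best achievable length is 3; one witness is 3, 5, 20 (A-positions 1,4,5, B-positions 3,5,6).

3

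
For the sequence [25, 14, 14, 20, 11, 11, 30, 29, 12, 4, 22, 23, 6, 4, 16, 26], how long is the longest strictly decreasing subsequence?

Scanning left to right, the best length ending at each element is: 25→1, 14→2, 14→2, 20→2, 11→3, 11→3, 30→1, 29→2, 12→3, 4→4, 22→3, 23→3, 6→4, 4→5, 16→4, 26→3.
So the longest decreasing subsequence has length 5, e.g. 25, 14, 11, 6, 4.

5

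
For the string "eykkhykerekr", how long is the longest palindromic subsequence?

6

Using dp[i][j] = 2 + dp[i+1][j−1] if the ends match, else max(dp[i+1][j], dp[i][j−1]):
dp[1][12] = 6. A witness is eykkye at positions 1,2,3,4,6,10.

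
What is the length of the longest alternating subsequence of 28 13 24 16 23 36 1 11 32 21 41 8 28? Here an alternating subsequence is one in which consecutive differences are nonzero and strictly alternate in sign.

11

Track the best alternating length ending on an up-step vs a down-step at each position: up/down = 1/1, 1/2, 3/2, 3/4, 5/4, 5/1, 1/6, 7/6, 7/6, 7/8, 9/1, 7/10, 11/10.
The maximum over both is 11; one such subsequence is 28, 13, 24, 16, 23, 1, 32, 21, 41, 8, 28.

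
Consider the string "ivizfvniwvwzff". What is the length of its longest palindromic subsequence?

One longest palindromic subsequence is fwvwf (positions 5,9,10,11,14); it reads the same forward and backward, and the interval DP gives dp[1][14] = 5.

5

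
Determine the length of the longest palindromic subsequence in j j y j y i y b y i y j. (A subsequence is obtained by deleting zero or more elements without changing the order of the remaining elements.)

One longest palindromic subsequence is jyiybyiyj (positions 1,3,6,7,8,9,10,11,12); it reads the same forward and backward, and the interval DP gives dp[1][12] = 9.

9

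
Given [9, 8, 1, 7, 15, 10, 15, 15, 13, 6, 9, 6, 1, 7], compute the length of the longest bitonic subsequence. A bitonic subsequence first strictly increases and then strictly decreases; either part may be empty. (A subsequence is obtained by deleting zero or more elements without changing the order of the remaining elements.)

One longest bitonic subsequence is 1, 7, 10, 15, 13, 9, 6, 1 (positions 3,4,6,7,9,11,12,13): it rises to 15 then falls. Length 8 is optimal.

8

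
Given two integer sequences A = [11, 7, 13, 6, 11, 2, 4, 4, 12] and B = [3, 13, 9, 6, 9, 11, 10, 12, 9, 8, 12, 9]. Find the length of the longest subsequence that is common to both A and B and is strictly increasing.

3

A longest common strictly increasing subsequence is 6, 11, 12 (length 3); it appears in order in both A and B, and no longer such subsequence exists.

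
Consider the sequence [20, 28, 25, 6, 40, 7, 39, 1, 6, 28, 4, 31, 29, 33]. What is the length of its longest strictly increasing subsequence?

One longest increasing subsequence is 20, 25, 28, 31, 33 (positions 1,3,10,12,14), of length 5; no longer one exists.

5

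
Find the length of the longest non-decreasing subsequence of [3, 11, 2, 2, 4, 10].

4

Scanning left to right, the best length ending at each element is: 3→1, 11→2, 2→1, 2→2, 4→3, 10→4.
So the longest non-decreasing subsequence has length 4, e.g. 2, 2, 4, 10.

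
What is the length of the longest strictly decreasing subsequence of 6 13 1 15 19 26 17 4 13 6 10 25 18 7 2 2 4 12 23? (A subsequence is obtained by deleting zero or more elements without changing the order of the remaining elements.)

Scanning left to right, the best length ending at each element is: 6→1, 13→1, 1→2, 15→1, 19→1, 26→1, 17→2, 4→3, 13→3, 6→4, 10→4, 25→2, 18→3, 7→5, 2→6, 2→6, 4→6, 12→4, 23→3.
So the longest decreasing subsequence has length 6, e.g. 19, 17, 13, 10, 7, 2.

6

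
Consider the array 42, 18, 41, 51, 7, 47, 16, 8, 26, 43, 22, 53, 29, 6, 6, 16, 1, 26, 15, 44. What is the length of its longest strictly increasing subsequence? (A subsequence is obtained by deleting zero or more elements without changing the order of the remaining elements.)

Let dp[i] be the longest increasing subsequence ending at position i. Then dp = [1, 1, 2, 3, 1, 3, 2, 2, 3, 4, 3, 5, 4, 1, 1, 3, 1, 4, 3, 5].
The maximum is 5; one witness is 7, 16, 26, 43, 53 at positions 5,7,9,10,12.

5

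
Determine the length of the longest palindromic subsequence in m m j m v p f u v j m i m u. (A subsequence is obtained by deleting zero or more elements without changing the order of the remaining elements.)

One longest palindromic subsequence is mmjvuvjmm (positions 1,2,3,5,8,9,10,11,13); it reads the same forward and backward, and the interval DP gives dp[1][14] = 9.

9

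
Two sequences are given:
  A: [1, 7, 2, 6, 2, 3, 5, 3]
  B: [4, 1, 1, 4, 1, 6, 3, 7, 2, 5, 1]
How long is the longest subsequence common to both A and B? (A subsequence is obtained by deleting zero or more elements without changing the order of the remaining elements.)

4

Backtracking the LCS table gives one alignment: 1 (A1,B5) → 7 (A2,B8) → 2 (A5,B9) → 5 (A7,B10).
So the longest common subsequence has length 4.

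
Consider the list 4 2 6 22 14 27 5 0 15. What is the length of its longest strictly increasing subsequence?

4

Scanning left to right, the best length ending at each element is: 4→1, 2→1, 6→2, 22→3, 14→3, 27→4, 5→2, 0→1, 15→4.
So the longest increasing subsequence has length 4, e.g. 4, 6, 22, 27.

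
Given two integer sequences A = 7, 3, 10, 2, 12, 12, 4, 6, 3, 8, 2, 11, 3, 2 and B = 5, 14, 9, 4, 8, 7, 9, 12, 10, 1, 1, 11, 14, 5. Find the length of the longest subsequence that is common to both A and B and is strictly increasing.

For each value that appears in both, track the longest common increasing run ending there.
The best achievable length is 3; one witness is 4, 8, 11 (A-positions 7,10,12, B-positions 4,5,12).

3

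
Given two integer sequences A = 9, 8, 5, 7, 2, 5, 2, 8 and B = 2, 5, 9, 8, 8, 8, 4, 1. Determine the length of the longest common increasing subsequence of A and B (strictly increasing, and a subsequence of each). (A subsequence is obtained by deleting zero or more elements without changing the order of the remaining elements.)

3

A longest common strictly increasing subsequence is 2, 5, 8 (length 3); it appears in order in both A and B, and no longer such subsequence exists.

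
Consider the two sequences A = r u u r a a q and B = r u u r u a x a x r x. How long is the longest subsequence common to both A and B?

6

Backtracking the LCS table gives one alignment: r (A1,B1) → u (A2,B2) → u (A3,B3) → r (A4,B4) → a (A5,B6) → a (A6,B8).
So the longest common subsequence has length 6.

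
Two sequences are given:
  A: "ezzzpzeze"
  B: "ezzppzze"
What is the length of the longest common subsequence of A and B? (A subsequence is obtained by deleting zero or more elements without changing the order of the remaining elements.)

7

Backtracking the LCS table gives one alignment: e (A1,B1) → z (A2,B2) → z (A3,B3) → p (A5,B5) → z (A6,B6) → z (A8,B7) → e (A9,B8).
So the longest common subsequence has length 7.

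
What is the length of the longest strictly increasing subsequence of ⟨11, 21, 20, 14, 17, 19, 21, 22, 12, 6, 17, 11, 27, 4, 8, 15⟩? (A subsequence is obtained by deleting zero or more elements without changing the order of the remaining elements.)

One longest increasing subsequence is 11, 14, 17, 19, 21, 22, 27 (positions 1,4,5,6,7,8,13), of length 7; no longer one exists.

7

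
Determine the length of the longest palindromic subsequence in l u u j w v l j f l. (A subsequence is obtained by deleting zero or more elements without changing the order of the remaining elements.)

One longest palindromic subsequence is ljljl (positions 1,4,7,8,10); it reads the same forward and backward, and the interval DP gives dp[1][10] = 5.

5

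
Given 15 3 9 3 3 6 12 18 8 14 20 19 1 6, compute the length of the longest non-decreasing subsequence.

Scanning left to right, the best length ending at each element is: 15→1, 3→1, 9→2, 3→2, 3→3, 6→4, 12→5, 18→6, 8→5, 14→6, 20→7, 19→7, 1→1, 6→5.
So the longest non-decreasing subsequence has length 7, e.g. 3, 3, 3, 6, 12, 18, 20.

7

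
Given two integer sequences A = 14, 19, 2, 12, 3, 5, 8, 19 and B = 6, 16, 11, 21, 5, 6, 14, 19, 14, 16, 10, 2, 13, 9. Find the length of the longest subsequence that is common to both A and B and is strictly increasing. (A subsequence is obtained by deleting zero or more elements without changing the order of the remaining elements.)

For each value that appears in both, track the longest common increasing run ending there.
The best achievable length is 2; one witness is 14, 19 (A-positions 1,2, B-positions 7,8).

2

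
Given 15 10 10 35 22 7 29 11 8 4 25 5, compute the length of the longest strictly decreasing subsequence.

5

Scanning left to right, the best length ending at each element is: 15→1, 10→2, 10→2, 35→1, 22→2, 7→3, 29→2, 11→3, 8→4, 4→5, 25→3, 5→5.
So the longest decreasing subsequence has length 5, e.g. 35, 22, 11, 8, 4.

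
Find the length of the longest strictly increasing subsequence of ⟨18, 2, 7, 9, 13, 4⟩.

One longest increasing subsequence is 2, 7, 9, 13 (positions 2,3,4,5), of length 4; no longer one exists.

4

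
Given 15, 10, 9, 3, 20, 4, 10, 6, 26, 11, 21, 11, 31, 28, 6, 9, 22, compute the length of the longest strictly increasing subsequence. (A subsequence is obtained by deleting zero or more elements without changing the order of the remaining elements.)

6

One longest increasing subsequence is 3, 4, 10, 11, 21, 31 (positions 4,6,7,10,11,13), of length 6; no longer one exists.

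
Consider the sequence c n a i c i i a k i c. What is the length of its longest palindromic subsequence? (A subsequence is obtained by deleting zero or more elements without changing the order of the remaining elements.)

7

One longest palindromic subsequence is caiiiac (positions 1,3,4,6,7,8,11); it reads the same forward and backward, and the interval DP gives dp[1][11] = 7.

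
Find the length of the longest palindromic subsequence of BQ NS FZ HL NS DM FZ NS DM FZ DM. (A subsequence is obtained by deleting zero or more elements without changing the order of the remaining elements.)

Using dp[i][j] = 2 + dp[i+1][j−1] if the ends match, else max(dp[i+1][j], dp[i][j−1]):
dp[1][11] = 5. A witness is DM FZ DM FZ DM at positions 6,7,9,10,11.

5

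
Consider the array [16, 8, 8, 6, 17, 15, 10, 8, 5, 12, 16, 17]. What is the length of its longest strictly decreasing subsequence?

Let dp[i] be the longest decreasing subsequence ending at position i. Then dp = [1, 2, 2, 3, 1, 2, 3, 4, 5, 3, 2, 1].
The maximum is 5; one witness is 16, 15, 10, 8, 5 at positions 1,6,7,8,9.

5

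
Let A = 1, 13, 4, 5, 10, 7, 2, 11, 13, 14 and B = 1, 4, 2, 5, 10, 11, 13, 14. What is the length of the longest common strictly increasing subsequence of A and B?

For each value that appears in both, track the longest common increasing run ending there.
The best achievable length is 7; one witness is 1, 4, 5, 10, 11, 13, 14 (A-positions 1,3,4,5,8,9,10, B-positions 1,2,4,5,6,7,8).

7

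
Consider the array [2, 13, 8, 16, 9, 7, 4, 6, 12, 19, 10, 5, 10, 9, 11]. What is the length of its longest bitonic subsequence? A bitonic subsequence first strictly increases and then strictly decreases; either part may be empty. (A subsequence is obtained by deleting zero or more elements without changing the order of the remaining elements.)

One longest bitonic subsequence is 2, 13, 16, 9, 7, 6, 5 (positions 1,2,4,5,6,8,12): it rises to 16 then falls. Length 7 is optimal.

7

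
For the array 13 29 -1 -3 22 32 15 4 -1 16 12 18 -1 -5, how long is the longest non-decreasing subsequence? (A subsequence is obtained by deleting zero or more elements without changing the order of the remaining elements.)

Let dp[i] be the longest non-decreasing subsequence ending at position i. Then dp = [1, 2, 1, 1, 2, 3, 2, 2, 2, 3, 3, 4, 3, 1].
The maximum is 4; one witness is 13, 15, 16, 18 at positions 1,7,10,12.

4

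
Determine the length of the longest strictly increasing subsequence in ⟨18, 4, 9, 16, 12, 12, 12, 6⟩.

Scanning left to right, the best length ending at each element is: 18→1, 4→1, 9→2, 16→3, 12→3, 12→3, 12→3, 6→2.
So the longest increasing subsequence has length 3, e.g. 4, 9, 16.

3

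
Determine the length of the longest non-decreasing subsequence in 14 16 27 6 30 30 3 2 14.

5

One longest non-decreasing subsequence is 14, 16, 27, 30, 30 (positions 1,2,3,5,6), of length 5; no longer one exists.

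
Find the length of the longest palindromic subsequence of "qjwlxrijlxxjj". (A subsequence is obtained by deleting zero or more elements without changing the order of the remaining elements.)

6

One longest palindromic subsequence is jjxxjj (positions 2,8,10,11,12,13); it reads the same forward and backward, and the interval DP gives dp[1][13] = 6.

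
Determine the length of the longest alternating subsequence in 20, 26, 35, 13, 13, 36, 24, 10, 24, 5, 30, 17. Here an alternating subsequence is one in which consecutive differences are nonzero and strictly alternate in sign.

9

Track the best alternating length ending on an up-step vs a down-step at each position: up/down = 1/1, 2/1, 2/1, 1/3, 1/3, 4/1, 4/5, 1/5, 6/5, 1/7, 8/5, 8/9.
The maximum over both is 9; one such subsequence is 20, 26, 13, 36, 10, 24, 5, 30, 17.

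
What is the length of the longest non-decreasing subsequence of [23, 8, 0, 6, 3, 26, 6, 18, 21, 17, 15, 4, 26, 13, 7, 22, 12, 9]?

6

Let dp[i] be the longest non-decreasing subsequence ending at position i. Then dp = [1, 1, 1, 2, 2, 3, 3, 4, 5, 4, 4, 3, 6, 4, 4, 6, 5, 5].
The maximum is 6; one witness is 0, 6, 6, 18, 21, 26 at positions 3,4,7,8,9,13.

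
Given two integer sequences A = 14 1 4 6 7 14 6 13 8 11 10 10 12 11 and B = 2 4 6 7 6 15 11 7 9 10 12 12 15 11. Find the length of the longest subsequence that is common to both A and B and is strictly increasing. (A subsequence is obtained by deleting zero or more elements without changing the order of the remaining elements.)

For each value that appears in both, track the longest common increasing run ending there.
The best achievable length is 5; one witness is 4, 6, 7, 11, 12 (A-positions 3,4,5,10,13, B-positions 2,3,4,7,11).

5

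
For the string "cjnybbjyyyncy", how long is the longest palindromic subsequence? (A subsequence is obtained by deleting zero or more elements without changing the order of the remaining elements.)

8

Using dp[i][j] = 2 + dp[i+1][j−1] if the ends match, else max(dp[i+1][j], dp[i][j−1]):
dp[1][13] = 8. A witness is cnyyyync at positions 1,3,4,8,9,10,11,12.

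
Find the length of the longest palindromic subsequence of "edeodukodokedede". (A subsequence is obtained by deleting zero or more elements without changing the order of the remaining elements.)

13

One longest palindromic subsequence is ededkodokdede (positions 1,2,3,5,7,8,9,10,11,13,14,15,16); it reads the same forward and backward, and the interval DP gives dp[1][16] = 13.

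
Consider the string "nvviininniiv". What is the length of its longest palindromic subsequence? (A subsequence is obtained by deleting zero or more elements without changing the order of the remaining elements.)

9

One longest palindromic subsequence is viinnniiv (positions 2,4,5,6,8,9,10,11,12); it reads the same forward and backward, and the interval DP gives dp[1][12] = 9.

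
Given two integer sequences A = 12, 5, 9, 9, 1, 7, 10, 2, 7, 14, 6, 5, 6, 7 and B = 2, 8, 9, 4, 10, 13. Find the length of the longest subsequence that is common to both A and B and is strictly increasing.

A longest common strictly increasing subsequence is 9, 10 (length 2); it appears in order in both A and B, and no longer such subsequence exists.

2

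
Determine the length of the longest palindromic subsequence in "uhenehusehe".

7

One longest palindromic subsequence is uhenehu (positions 1,2,3,4,5,6,7); it reads the same forward and backward, and the interval DP gives dp[1][11] = 7.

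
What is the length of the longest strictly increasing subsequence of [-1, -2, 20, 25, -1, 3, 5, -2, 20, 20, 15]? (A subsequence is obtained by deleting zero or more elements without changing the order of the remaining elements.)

Scanning left to right, the best length ending at each element is: -1→1, -2→1, 20→2, 25→3, -1→2, 3→3, 5→4, -2→1, 20→5, 20→5, 15→5.
So the longest increasing subsequence has length 5, e.g. -2, -1, 3, 5, 20.

5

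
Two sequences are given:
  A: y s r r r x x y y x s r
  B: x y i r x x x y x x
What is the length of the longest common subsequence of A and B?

6

A longest common subsequence is yrxxyx (length 6); the LCS DP confirms no longer common subsequence exists.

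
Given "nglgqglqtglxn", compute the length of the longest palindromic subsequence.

9

One longest palindromic subsequence is nlgqlqgln (positions 1,3,4,5,7,8,10,11,13); it reads the same forward and backward, and the interval DP gives dp[1][13] = 9.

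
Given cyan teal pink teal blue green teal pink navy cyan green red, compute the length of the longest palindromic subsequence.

Using dp[i][j] = 2 + dp[i+1][j−1] if the ends match, else max(dp[i+1][j], dp[i][j−1]):
dp[1][12] = 7. A witness is cyan pink teal green teal pink cyan at positions 1,3,4,6,7,8,10.

7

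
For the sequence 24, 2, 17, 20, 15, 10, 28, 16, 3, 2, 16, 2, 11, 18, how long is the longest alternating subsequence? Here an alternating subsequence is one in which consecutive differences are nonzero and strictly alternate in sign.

9

Track the best alternating length ending on an up-step vs a down-step at each position: up/down = 1/1, 1/2, 3/2, 3/2, 3/4, 3/4, 5/1, 5/6, 3/6, 1/6, 7/6, 1/8, 9/8, 9/6.
The maximum over both is 9; one such subsequence is 24, 2, 17, 15, 28, 3, 16, 2, 11.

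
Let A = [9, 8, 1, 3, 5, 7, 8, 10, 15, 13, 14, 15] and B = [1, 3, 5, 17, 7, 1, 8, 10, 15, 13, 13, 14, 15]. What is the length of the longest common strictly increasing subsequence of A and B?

For each value that appears in both, track the longest common increasing run ending there.
The best achievable length is 9; one witness is 1, 3, 5, 7, 8, 10, 13, 14, 15 (A-positions 3,4,5,6,7,8,10,11,12, B-positions 1,2,3,5,7,8,10,12,13).

9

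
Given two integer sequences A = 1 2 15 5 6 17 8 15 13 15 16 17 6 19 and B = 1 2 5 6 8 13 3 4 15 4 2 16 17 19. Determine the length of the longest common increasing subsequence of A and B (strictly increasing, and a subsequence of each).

A longest common strictly increasing subsequence is 1, 2, 5, 6, 8, 13, 15, 16, 17, 19 (length 10); it appears in order in both A and B, and no longer such subsequence exists.

10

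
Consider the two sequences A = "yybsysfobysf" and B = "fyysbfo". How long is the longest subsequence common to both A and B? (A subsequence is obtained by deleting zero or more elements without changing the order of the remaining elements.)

5

Backtracking the LCS table gives one alignment: y (A1,B2) → y (A2,B3) → b (A3,B5) → f (A7,B6) → o (A8,B7).
So the longest common subsequence has length 5.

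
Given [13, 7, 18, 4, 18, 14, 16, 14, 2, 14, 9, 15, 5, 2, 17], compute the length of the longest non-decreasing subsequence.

6

Let dp[i] be the longest non-decreasing subsequence ending at position i. Then dp = [1, 1, 2, 1, 3, 2, 3, 3, 1, 4, 2, 5, 2, 2, 6].
The maximum is 6; one witness is 13, 14, 14, 14, 15, 17 at positions 1,6,8,10,12,15.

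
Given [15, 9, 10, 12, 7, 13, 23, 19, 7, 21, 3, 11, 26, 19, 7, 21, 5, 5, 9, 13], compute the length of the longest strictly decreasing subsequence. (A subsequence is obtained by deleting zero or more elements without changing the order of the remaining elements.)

Let dp[i] be the longest decreasing subsequence ending at position i. Then dp = [1, 2, 2, 2, 3, 2, 1, 2, 3, 2, 4, 3, 1, 3, 4, 2, 5, 5, 4, 4].
The maximum is 5; one witness is 15, 12, 11, 7, 5 at positions 1,4,12,15,17.

5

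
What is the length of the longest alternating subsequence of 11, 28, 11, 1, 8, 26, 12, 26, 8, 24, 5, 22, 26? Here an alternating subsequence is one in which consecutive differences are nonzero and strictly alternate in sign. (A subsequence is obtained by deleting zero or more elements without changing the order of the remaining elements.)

10

Track the best alternating length ending on an up-step vs a down-step at each position: up/down = 1/1, 2/1, 1/3, 1/3, 4/3, 4/3, 4/5, 6/3, 4/7, 8/7, 4/9, 10/9, 10/3.
The maximum over both is 10; one such subsequence is 11, 28, 11, 26, 12, 26, 8, 24, 5, 22.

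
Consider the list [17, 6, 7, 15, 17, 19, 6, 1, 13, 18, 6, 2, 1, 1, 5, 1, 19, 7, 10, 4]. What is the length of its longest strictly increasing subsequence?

6

One longest increasing subsequence is 6, 7, 15, 17, 18, 19 (positions 2,3,4,5,10,17), of length 6; no longer one exists.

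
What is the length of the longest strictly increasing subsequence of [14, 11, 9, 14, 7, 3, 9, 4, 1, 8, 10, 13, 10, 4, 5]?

5

Let dp[i] be the longest increasing subsequence ending at position i. Then dp = [1, 1, 1, 2, 1, 1, 2, 2, 1, 3, 4, 5, 4, 2, 3].
The maximum is 5; one witness is 3, 4, 8, 10, 13 at positions 6,8,10,11,12.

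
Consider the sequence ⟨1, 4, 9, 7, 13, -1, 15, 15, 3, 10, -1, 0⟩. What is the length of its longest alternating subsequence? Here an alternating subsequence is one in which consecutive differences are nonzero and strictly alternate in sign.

10

Track the best alternating length ending on an up-step vs a down-step at each position: up/down = 1/1, 2/1, 2/1, 2/3, 4/1, 1/5, 6/1, 6/1, 6/7, 8/7, 1/9, 10/9.
The maximum over both is 10; one such subsequence is 1, 9, 7, 13, -1, 15, 3, 10, -1, 0.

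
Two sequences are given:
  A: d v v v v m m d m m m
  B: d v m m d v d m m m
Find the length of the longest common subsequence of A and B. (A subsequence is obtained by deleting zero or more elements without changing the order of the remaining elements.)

Backtracking the LCS table gives one alignment: d (A1,B1) → v (A5,B2) → m (A6,B3) → m (A7,B4) → d (A8,B7) → m (A9,B8) → m (A10,B9) → m (A11,B10).
So the longest common subsequence has length 8.

8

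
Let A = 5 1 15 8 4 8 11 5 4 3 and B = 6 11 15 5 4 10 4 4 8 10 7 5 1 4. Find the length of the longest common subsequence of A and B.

A longest common subsequence is 5, 4, 8, 5, 4 (length 5); the LCS DP confirms no longer common subsequence exists.

5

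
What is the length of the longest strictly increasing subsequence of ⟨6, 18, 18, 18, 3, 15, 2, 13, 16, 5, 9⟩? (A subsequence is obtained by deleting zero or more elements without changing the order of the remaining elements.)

Scanning left to right, the best length ending at each element is: 6→1, 18→2, 18→2, 18→2, 3→1, 15→2, 2→1, 13→2, 16→3, 5→2, 9→3.
So the longest increasing subsequence has length 3, e.g. 6, 15, 16.

3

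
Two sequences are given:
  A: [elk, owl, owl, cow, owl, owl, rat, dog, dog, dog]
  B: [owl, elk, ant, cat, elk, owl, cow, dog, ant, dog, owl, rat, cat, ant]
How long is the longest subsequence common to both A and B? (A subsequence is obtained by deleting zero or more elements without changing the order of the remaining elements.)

A longest common subsequence is elk, owl, cow, owl, rat (length 5); the LCS DP confirms no longer common subsequence exists.

5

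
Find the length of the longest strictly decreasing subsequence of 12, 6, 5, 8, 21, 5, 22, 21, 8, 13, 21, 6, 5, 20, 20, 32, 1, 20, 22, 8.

Let dp[i] be the longest decreasing subsequence ending at position i. Then dp = [1, 2, 3, 2, 1, 3, 1, 2, 3, 3, 2, 4, 5, 3, 3, 1, 6, 3, 2, 4].
The maximum is 6; one witness is 22, 21, 8, 6, 5, 1 at positions 7,8,9,12,13,17.

6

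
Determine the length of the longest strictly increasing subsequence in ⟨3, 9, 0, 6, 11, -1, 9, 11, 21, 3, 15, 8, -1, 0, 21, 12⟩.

One longest increasing subsequence is 3, 6, 9, 11, 15, 21 (positions 1,4,7,8,11,15), of length 6; no longer one exists.

6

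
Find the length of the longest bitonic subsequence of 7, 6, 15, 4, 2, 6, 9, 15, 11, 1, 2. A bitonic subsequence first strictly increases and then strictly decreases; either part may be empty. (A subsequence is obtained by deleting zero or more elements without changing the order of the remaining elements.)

Let inc[i] be the LIS ending at i and dec[i] the longest strictly decreasing subsequence starting at i. inc = [1, 1, 2, 1, 1, 2, 3, 4, 4, 1, 2], dec = [5, 4, 4, 3, 2, 2, 2, 3, 2, 1, 1].
max_i inc[i]+dec[i]−1 = 6, with one witness 4, 6, 9, 15, 11, 2.

6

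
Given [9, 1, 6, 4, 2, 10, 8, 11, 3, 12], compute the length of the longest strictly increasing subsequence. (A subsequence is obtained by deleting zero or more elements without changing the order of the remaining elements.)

Scanning left to right, the best length ending at each element is: 9→1, 1→1, 6→2, 4→2, 2→2, 10→3, 8→3, 11→4, 3→3, 12→5.
So the longest increasing subsequence has length 5, e.g. 1, 6, 10, 11, 12.

5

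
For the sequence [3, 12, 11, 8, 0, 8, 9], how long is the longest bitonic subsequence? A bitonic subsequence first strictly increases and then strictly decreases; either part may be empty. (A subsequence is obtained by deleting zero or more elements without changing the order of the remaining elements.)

5

One longest bitonic subsequence is 3, 12, 11, 8, 0 (positions 1,2,3,4,5): it rises to 12 then falls. Length 5 is optimal.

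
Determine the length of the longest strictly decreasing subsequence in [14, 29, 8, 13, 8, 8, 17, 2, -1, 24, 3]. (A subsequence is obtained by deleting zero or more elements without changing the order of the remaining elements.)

5

Scanning left to right, the best length ending at each element is: 14→1, 29→1, 8→2, 13→2, 8→3, 8→3, 17→2, 2→4, -1→5, 24→2, 3→4.
So the longest decreasing subsequence has length 5, e.g. 14, 13, 8, 2, -1.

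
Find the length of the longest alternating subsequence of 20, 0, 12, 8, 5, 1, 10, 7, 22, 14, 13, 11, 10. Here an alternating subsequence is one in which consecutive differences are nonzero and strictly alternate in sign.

8

Track the best alternating length ending on an up-step vs a down-step at each position: up/down = 1/1, 1/2, 3/2, 3/4, 3/4, 3/4, 5/4, 5/6, 7/1, 7/8, 7/8, 7/8, 7/8.
The maximum over both is 8; one such subsequence is 20, 0, 12, 8, 10, 7, 22, 14.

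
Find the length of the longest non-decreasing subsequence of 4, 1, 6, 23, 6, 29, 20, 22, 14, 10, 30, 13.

Scanning left to right, the best length ending at each element is: 4→1, 1→1, 6→2, 23→3, 6→3, 29→4, 20→4, 22→5, 14→4, 10→4, 30→6, 13→5.
So the longest non-decreasing subsequence has length 6, e.g. 4, 6, 6, 20, 22, 30.

6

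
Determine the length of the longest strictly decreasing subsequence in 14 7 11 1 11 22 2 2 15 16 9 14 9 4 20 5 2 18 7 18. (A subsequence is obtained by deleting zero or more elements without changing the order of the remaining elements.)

6

Let dp[i] be the longest decreasing subsequence ending at position i. Then dp = [1, 2, 2, 3, 2, 1, 3, 3, 2, 2, 3, 3, 4, 5, 2, 5, 6, 3, 5, 3].
The maximum is 6; one witness is 22, 15, 14, 9, 4, 2 at positions 6,9,12,13,14,17.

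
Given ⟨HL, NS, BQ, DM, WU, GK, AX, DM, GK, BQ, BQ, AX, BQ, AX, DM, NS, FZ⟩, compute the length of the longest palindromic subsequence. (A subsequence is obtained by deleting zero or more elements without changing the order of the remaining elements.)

9

One longest palindromic subsequence is NS DM AX BQ AX BQ AX DM NS (positions 2,4,7,10,12,13,14,15,16); it reads the same forward and backward, and the interval DP gives dp[1][17] = 9.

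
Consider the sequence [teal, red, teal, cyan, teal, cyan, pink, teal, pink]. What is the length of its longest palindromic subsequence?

5

Using dp[i][j] = 2 + dp[i+1][j−1] if the ends match, else max(dp[i+1][j], dp[i][j−1]):
dp[1][9] = 5. A witness is teal cyan teal cyan teal at positions 3,4,5,6,8.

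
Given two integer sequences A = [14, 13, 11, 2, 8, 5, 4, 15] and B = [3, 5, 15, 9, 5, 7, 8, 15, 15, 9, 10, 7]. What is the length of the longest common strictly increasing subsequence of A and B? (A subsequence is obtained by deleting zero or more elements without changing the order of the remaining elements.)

A longest common strictly increasing subsequence is 5, 15 (length 2); it appears in order in both A and B, and no longer such subsequence exists.

2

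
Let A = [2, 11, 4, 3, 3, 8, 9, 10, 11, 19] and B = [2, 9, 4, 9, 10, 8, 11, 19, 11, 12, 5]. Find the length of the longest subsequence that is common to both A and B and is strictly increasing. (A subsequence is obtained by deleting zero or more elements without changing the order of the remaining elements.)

6

A longest common strictly increasing subsequence is 2, 4, 9, 10, 11, 19 (length 6); it appears in order in both A and B, and no longer such subsequence exists.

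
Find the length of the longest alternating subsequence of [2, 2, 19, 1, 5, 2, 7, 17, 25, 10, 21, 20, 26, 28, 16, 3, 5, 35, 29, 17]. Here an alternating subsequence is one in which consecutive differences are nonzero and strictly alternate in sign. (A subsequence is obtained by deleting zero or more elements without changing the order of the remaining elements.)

A longest alternating subsequence is 2, 19, 1, 5, 2, 17, 10, 21, 20, 26, 16, 35, 29 (positions 1,3,4,5,6,8,10,11,12,13,15,18,19); its 12 consecutive differences strictly alternate in sign, and length 13 is optimal.

13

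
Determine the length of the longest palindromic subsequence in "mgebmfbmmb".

One longest palindromic subsequence is bmmmb (positions 4,5,8,9,10); it reads the same forward and backward, and the interval DP gives dp[1][10] = 5.

5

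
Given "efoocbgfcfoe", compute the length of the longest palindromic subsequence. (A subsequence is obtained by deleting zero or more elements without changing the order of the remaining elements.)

Using dp[i][j] = 2 + dp[i+1][j−1] if the ends match, else max(dp[i+1][j], dp[i][j−1]):
dp[1][12] = 7. A witness is eofcfoe at positions 1,3,8,9,10,11,12.

7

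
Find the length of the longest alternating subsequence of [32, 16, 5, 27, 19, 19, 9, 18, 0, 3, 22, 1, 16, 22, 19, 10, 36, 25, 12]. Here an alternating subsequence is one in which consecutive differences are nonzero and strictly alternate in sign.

12

Track the best alternating length ending on an up-step vs a down-step at each position: up/down = 1/1, 1/2, 1/2, 3/2, 3/4, 3/4, 3/4, 5/4, 1/6, 7/6, 7/4, 7/8, 9/8, 9/4, 9/10, 9/10, 11/1, 11/12, 11/12.
The maximum over both is 12; one such subsequence is 32, 16, 27, 9, 18, 0, 3, 1, 22, 19, 36, 25.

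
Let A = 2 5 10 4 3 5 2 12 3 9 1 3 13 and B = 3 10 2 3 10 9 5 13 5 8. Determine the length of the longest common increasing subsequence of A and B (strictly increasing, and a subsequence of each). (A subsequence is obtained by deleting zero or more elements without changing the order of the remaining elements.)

4

A longest common strictly increasing subsequence is 2, 3, 9, 13 (length 4); it appears in order in both A and B, and no longer such subsequence exists.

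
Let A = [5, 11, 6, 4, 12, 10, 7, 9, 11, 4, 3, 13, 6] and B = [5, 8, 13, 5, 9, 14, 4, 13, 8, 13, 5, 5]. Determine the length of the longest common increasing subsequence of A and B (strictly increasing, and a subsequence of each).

3

For each value that appears in both, track the longest common increasing run ending there.
The best achievable length is 3; one witness is 5, 9, 13 (A-positions 1,8,12, B-positions 1,5,8).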